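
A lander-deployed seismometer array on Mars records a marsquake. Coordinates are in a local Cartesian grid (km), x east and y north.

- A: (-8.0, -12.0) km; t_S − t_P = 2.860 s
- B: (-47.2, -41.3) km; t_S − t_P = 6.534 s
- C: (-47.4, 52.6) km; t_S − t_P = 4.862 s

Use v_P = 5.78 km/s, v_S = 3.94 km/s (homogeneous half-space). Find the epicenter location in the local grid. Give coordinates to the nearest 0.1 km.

4.0 km east, 21.3 km north

Distance from S−P lag: d = Δt · v_P v_S / (v_P − v_S) = Δt · (5.78·3.94)/(5.78−3.94) ≈ 12.3767·Δt.
So d_A = 35.40, d_B = 80.87, d_C = 60.18 km.
Circle about each station: (x + 8.0)² + (y + 12.0)² = 35.40²; (x + 47.2)² + (y + 41.3)² = 80.87²; (x + 47.4)² + (y − 52.6)² = 60.18².
Subtracting the A equation from the B and C equations removes the quadratic terms:
-78.4 x − 58.6 y = -1561.27
-78.8 x + 129.2 y = 2437.05
Solving the 2×2 system: x ≈ 4.0, y ≈ 21.3 km.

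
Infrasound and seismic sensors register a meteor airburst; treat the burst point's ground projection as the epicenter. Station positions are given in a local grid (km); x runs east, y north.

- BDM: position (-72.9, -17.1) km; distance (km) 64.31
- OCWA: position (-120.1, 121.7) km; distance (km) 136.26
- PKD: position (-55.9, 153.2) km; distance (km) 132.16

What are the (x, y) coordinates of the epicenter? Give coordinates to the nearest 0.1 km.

-24.2 km east, 24.9 km north

Circle about each station: (x + 72.9)² + (y + 17.1)² = 64.31²; (x + 120.1)² + (y − 121.7)² = 136.26²; (x + 55.9)² + (y − 153.2)² = 132.16².
Subtracting pairs of circle equations eliminates x²+y² and gives linear equations (the radical axes):
-94.4 x + 277.6 y = 9197.07
34.0 x + 340.6 y = 7657.74
Solving the 2×2 system: x ≈ -24.2, y ≈ 24.9 km.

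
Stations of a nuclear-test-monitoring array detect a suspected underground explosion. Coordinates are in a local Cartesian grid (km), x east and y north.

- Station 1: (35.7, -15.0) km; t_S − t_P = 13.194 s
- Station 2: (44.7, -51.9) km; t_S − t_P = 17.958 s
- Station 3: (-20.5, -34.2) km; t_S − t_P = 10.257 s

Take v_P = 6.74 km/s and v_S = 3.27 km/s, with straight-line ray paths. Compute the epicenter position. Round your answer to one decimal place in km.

Distance from S−P lag: d = Δt · v_P v_S / (v_P − v_S) = Δt · (6.74·3.27)/(6.74−3.27) ≈ 6.3515·Δt.
So d_Station 1 = 83.80, d_Station 2 = 114.06, d_Station 3 = 65.15 km.
Circle about each station: (x − 35.7)² + (y + 15.0)² = 83.80²; (x − 44.7)² + (y + 51.9)² = 114.06²; (x + 20.5)² + (y + 34.2)² = 65.15².
Subtracting pairs of circle equations eliminates x²+y² and gives linear equations (the radical axes):
18.0 x − 73.8 y = -2795.03
-112.4 x − 38.4 y = 2868.32
Solving the 2×2 system: x ≈ -35.5, y ≈ 29.2 km.
Check against Station 1 (with the unrounded x, y): √((x − 35.7)²+(y + 15.0)²) = 83.81 ≈ 83.80 km. ✓

(-35.5, 29.2)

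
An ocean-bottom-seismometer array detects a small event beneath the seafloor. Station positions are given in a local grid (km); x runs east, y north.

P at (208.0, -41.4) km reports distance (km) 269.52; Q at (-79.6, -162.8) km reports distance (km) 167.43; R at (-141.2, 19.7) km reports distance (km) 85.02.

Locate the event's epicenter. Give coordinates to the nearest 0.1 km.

Circle about each station: (x − 208.0)² + (y + 41.4)² = 269.52²; (x + 79.6)² + (y + 162.8)² = 167.43²; (x + 141.2)² + (y − 19.7)² = 85.02².
Subtracting the P equation from the Q and R equations removes the quadratic terms:
-575.2 x − 242.8 y = 32470.27
-698.4 x + 122.2 y = 40760.20
Solving the 2×2 system: x ≈ -57.8, y ≈ 3.2 km.

-57.8 km east, 3.2 km north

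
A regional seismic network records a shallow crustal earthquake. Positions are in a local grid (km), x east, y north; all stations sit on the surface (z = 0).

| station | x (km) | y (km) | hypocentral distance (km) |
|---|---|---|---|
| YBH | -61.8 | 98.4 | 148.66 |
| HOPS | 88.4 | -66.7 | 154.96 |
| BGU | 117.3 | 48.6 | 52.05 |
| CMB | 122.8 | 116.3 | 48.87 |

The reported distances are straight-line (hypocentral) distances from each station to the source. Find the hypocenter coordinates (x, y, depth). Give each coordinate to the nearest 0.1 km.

(85.8, 87.6, 14.0)

Each station gives a sphere (x−x_i)² + (y−y_i)² + z² = d_i² (stations at z=0).
Subtracting the YBH sphere from HOPS and BGU: z² cancels, leaving linear equations in x and y:
300.4 x − 330.2 y = -3151.16
358.2 x − 99.6 y = 22010.04
Solving: x ≈ 85.805, y ≈ 87.605 km (keep extra digits for the depth step; rounded: 85.8, 87.6).
Then from the YBH sphere: z² = 148.66² − (x + 61.8)² − (y − 98.4)² with x = 85.805, y = 87.605, so z ≈ 14.001 ≈ 14.0 km.
Check against CMB (with the unrounded solution): distance 48.87 ≈ 48.87 km. ✓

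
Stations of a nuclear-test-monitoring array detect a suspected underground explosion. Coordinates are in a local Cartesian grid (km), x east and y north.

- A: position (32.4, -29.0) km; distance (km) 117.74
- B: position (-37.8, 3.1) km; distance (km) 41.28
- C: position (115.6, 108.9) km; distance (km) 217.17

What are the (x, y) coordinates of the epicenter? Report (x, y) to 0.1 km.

x ≈ -78.3 km, y ≈ 11.1 km

Circle about each station: (x − 32.4)² + (y + 29.0)² = 117.74²; (x + 37.8)² + (y − 3.1)² = 41.28²; (x − 115.6)² + (y − 108.9)² = 217.17².
Subtracting the A equation from the B and C equations removes the quadratic terms:
-140.4 x + 64.2 y = 11706.36
166.4 x + 275.8 y = -9968.29
Solving the 2×2 system: x ≈ -78.3, y ≈ 11.1 km.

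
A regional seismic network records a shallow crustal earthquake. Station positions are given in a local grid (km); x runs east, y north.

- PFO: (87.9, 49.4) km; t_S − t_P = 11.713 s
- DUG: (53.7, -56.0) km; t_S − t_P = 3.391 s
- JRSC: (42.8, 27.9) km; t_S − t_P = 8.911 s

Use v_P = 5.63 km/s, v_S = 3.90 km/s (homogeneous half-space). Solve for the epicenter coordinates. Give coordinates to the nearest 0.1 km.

Distance from S−P lag: d = Δt · v_P v_S / (v_P − v_S) = Δt · (5.63·3.90)/(5.63−3.90) ≈ 12.6919·Δt.
So d_PFO = 148.66, d_DUG = 43.04, d_JRSC = 113.10 km.
Circle about each station: (x − 87.9)² + (y − 49.4)² = 148.66²; (x − 53.7)² + (y + 56.0)² = 43.04²; (x − 42.8)² + (y − 27.9)² = 113.10².
Subtracting pairs of circle equations eliminates x²+y² and gives linear equations (the radical axes):
-68.4 x − 210.8 y = 16100.27
-90.2 x − 43.0 y = 1751.67
Solving the 2×2 system: x ≈ 20.1, y ≈ -82.9 km.

x ≈ 20.1 km, y ≈ -82.9 km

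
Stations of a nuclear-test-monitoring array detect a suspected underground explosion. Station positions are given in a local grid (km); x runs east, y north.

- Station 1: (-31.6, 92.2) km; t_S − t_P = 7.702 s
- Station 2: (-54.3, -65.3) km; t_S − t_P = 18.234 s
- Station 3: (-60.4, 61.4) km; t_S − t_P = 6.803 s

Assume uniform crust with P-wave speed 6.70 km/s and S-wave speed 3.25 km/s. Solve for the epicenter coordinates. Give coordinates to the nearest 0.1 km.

x ≈ -20.8 km, y ≈ 44.8 km

Distance from S−P lag: d = Δt · v_P v_S / (v_P − v_S) = Δt · (6.70·3.25)/(6.70−3.25) ≈ 6.3116·Δt.
So d_Station 1 = 48.61, d_Station 2 = 115.09, d_Station 3 = 42.94 km.
Circle about each station: (x + 31.6)² + (y − 92.2)² = 48.61²; (x + 54.3)² + (y + 65.3)² = 115.09²; (x + 60.4)² + (y − 61.4)² = 42.94².
Subtracting the Station 1 equation from the Station 2 and Station 3 equations removes the quadratic terms:
-45.4 x − 315.0 y = -13169.60
-57.6 x − 61.6 y = -1562.19
Solving the 2×2 system: x ≈ -20.8, y ≈ 44.8 km.
Check against Station 1 (with the unrounded x, y): √((x + 31.6)²+(y − 92.2)²) = 48.61 ≈ 48.61 km. ✓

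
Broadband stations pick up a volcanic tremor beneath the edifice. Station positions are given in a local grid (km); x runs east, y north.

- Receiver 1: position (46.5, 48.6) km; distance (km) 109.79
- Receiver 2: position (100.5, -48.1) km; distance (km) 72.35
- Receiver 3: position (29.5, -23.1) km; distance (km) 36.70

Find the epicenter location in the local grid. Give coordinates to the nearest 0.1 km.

Circle about each station: (x − 46.5)² + (y − 48.6)² = 109.79²; (x − 100.5)² + (y + 48.1)² = 72.35²; (x − 29.5)² + (y + 23.1)² = 36.70².
Subtracting pairs of circle equations eliminates x²+y² and gives linear equations (the radical axes):
108.0 x − 193.4 y = 14708.97
-34.0 x − 143.4 y = 7586.60
Solving the 2×2 system: x ≈ 29.1, y ≈ -59.8 km.
Check against Receiver 1 (with the unrounded x, y): √((x − 46.5)²+(y − 48.6)²) = 109.79 ≈ 109.79 km. ✓

x ≈ 29.1 km, y ≈ -59.8 km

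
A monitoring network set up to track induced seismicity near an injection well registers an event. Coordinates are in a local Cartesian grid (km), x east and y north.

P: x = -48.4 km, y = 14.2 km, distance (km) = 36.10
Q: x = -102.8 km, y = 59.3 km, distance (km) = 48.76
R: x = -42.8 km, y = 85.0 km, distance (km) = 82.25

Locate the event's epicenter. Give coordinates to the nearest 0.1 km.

-84.5 km east, 14.1 km north

Circle about each station: (x + 48.4)² + (y − 14.2)² = 36.10²; (x + 102.8)² + (y − 59.3)² = 48.76²; (x + 42.8)² + (y − 85.0)² = 82.25².
Subtracting the P equation from the Q and R equations removes the quadratic terms:
-108.8 x + 90.2 y = 10465.80
11.2 x + 141.6 y = 1050.79
Solving the 2×2 system: x ≈ -84.5, y ≈ 14.1 km.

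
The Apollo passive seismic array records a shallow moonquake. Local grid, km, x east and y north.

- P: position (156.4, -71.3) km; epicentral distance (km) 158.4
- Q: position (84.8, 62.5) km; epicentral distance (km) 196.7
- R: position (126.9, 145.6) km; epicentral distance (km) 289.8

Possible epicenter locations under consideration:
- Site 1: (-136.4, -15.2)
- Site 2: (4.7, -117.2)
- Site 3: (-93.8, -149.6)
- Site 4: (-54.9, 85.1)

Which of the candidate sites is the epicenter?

Site 2

For each candidate, compare |candidate − station| to the reported distance:
Site 1: residuals P 139.7, Q 37.7, R 18.7 → max 139.7 km
Site 2: residuals P 0.1, Q 0.0, R 0.0 → max 0.1 km
Site 3: residuals P 103.8, Q 80.6, R 78.8 → max 103.8 km
Site 4: residuals P 104.5, Q 55.2, R 98.2 → max 104.5 km
Only Site 2 has all residuals ≈ 0.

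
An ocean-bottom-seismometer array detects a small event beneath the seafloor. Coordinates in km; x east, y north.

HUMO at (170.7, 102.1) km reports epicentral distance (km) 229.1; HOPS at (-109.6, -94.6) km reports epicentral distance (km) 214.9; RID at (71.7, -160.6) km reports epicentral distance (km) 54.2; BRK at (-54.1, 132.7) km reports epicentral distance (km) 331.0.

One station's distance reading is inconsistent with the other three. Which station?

BRK

Solve using three stations at a time. Using HUMO, HOPS, RID (subtract circle equations pairwise → linear system) gives (x, y) ≈ (104.1, -117.1).
Distances from that point to each station vs reported:
  HUMO: calculated 229.1 vs reported 229.1 → residual 0.0 km
  HOPS: calculated 214.9 vs reported 214.9 → residual 0.0 km
  RID: calculated 54.2 vs reported 54.2 → residual 0.0 km
  BRK: calculated 295.7 vs reported 331.0 → residual 35.3 km
HUMO, HOPS, RID are mutually consistent (residuals ≈ 0); BRK is off by 35.3 km.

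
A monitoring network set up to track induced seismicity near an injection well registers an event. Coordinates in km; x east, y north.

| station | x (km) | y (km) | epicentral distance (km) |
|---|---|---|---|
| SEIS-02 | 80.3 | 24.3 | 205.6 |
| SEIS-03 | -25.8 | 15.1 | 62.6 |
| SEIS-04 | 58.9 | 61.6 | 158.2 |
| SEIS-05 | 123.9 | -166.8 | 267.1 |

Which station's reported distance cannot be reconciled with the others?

Solve using three stations at a time. Using SEIS-03, SEIS-04, SEIS-05 (subtract circle equations pairwise → linear system) gives (x, y) ≈ (-86.1, -1.7).
Distances from that point to each station vs reported:
  SEIS-02: calculated 168.4 vs reported 205.6 → residual 37.2 km
  SEIS-03: calculated 62.6 vs reported 62.6 → residual 0.0 km
  SEIS-04: calculated 158.2 vs reported 158.2 → residual 0.0 km
  SEIS-05: calculated 267.1 vs reported 267.1 → residual 0.0 km
SEIS-03, SEIS-04, SEIS-05 are mutually consistent (residuals ≈ 0); SEIS-02 is off by 37.2 km.

SEIS-02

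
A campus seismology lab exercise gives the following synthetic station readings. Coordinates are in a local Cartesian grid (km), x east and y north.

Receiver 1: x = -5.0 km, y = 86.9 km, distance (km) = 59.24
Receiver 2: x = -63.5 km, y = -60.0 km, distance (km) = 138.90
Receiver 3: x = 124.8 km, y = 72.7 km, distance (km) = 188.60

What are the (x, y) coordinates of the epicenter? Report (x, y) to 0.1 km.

x ≈ -63.7 km, y ≈ 78.9 km

Circle about each station: (x + 5.0)² + (y − 86.9)² = 59.24²; (x + 63.5)² + (y + 60.0)² = 138.90²; (x − 124.8)² + (y − 72.7)² = 188.60².
Subtracting the Receiver 1 equation from the Receiver 2 and Receiver 3 equations removes the quadratic terms:
-117.0 x − 293.8 y = -15728.19
259.6 x − 28.4 y = -18776.86
Solving the 2×2 system: x ≈ -63.7, y ≈ 78.9 km.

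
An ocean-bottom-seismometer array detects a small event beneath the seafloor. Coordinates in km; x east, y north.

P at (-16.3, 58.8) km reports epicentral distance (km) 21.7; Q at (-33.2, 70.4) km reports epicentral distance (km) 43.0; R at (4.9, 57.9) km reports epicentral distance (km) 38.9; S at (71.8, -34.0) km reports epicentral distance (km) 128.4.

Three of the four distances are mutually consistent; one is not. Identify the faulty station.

Q

Solve using three stations at a time. Using P, R, S (subtract circle equations pairwise → linear system) gives (x, y) ≈ (-30.9, 43.0).
Distances from that point to each station vs reported:
  P: calculated 21.6 vs reported 21.7 → residual 0.1 km
  Q: calculated 27.5 vs reported 43.0 → residual 15.5 km
  R: calculated 38.8 vs reported 38.9 → residual 0.1 km
  S: calculated 128.4 vs reported 128.4 → residual 0.0 km
P, R, S are mutually consistent (residuals ≈ 0); Q is off by 15.5 km.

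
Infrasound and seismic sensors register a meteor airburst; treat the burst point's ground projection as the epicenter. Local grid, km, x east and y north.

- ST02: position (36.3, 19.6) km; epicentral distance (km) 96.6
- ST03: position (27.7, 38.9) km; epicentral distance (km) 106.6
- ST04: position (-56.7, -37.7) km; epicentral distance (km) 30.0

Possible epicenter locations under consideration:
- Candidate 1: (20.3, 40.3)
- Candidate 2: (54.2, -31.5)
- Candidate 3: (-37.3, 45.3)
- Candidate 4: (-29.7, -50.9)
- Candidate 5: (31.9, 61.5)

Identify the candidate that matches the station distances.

For each candidate, compare |candidate − station| to the reported distance:
Candidate 1: residuals ST02 70.4, ST03 99.1, ST04 79.6 → max 99.1 km
Candidate 2: residuals ST02 42.5, ST03 31.4, ST04 81.1 → max 81.1 km
Candidate 3: residuals ST02 18.6, ST03 41.3, ST04 55.2 → max 55.2 km
Candidate 4: residuals ST02 0.0, ST03 0.0, ST04 0.1 → max 0.1 km
Candidate 5: residuals ST02 54.5, ST03 83.6, ST04 103.0 → max 103.0 km
Only Candidate 4 has all residuals ≈ 0.

Candidate 4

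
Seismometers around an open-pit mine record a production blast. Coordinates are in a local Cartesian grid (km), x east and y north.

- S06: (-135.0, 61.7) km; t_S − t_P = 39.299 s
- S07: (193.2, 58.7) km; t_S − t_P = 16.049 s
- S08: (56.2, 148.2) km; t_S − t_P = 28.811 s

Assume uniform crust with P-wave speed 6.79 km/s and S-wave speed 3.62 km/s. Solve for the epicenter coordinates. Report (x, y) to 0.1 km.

(145.9, -56.4)

Distance from S−P lag: d = Δt · v_P v_S / (v_P − v_S) = Δt · (6.79·3.62)/(6.79−3.62) ≈ 7.7539·Δt.
So d_S06 = 304.72, d_S07 = 124.44, d_S08 = 223.40 km.
Circle about each station: (x + 135.0)² + (y − 61.7)² = 304.72²; (x − 193.2)² + (y − 58.7)² = 124.44²; (x − 56.2)² + (y − 148.2)² = 223.40².
Subtracting pairs of circle equations eliminates x²+y² and gives linear equations (the radical axes):
656.4 x − 6.0 y = 96109.00
382.4 x + 173.0 y = 46036.51
Solving the 2×2 system: x ≈ 145.9, y ≈ -56.4 km.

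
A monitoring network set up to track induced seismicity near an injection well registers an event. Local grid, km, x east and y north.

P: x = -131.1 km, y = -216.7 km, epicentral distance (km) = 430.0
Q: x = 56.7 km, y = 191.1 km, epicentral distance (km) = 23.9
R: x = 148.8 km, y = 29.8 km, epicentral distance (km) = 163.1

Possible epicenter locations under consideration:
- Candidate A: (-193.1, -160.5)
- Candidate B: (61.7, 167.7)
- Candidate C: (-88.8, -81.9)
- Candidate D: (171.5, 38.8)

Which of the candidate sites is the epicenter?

For each candidate, compare |candidate − station| to the reported distance:
Candidate A: residuals P 346.3, Q 407.4, R 228.2 → max 407.4 km
Candidate B: residuals P 0.0, Q 0.0, R 0.0 → max 0.0 km
Candidate C: residuals P 288.7, Q 285.5, R 99.4 → max 288.7 km
Candidate D: residuals P 34.0, Q 166.8, R 138.7 → max 166.8 km
Only Candidate B has all residuals ≈ 0.

Candidate B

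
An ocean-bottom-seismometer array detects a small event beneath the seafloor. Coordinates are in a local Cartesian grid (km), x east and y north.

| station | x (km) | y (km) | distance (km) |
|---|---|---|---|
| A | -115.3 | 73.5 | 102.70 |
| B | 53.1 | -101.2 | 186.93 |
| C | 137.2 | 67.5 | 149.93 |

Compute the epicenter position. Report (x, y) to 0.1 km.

Circle about each station: (x + 115.3)² + (y − 73.5)² = 102.70²; (x − 53.1)² + (y + 101.2)² = 186.93²; (x − 137.2)² + (y − 67.5)² = 149.93².
Subtracting the A equation from the B and C equations removes the quadratic terms:
336.8 x − 349.4 y = -30030.82
505.0 x − 12.0 y = -7247.96
Solving the 2×2 system: x ≈ -12.6, y ≈ 73.8 km.
Check against A (with the unrounded x, y): √((x + 115.3)²+(y − 73.5)²) = 102.70 ≈ 102.70 km. ✓

(-12.6, 73.8)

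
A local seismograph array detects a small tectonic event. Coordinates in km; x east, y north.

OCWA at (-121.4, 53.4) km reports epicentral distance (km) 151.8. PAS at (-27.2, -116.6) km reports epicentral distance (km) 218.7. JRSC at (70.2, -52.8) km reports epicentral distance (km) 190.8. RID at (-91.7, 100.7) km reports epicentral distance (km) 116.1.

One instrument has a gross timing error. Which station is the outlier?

Solve using three stations at a time. Using OCWA, PAS, RID (subtract circle equations pairwise → linear system) gives (x, y) ≈ (24.3, 96.0).
Distances from that point to each station vs reported:
  OCWA: calculated 151.8 vs reported 151.8 → residual 0.0 km
  PAS: calculated 218.7 vs reported 218.7 → residual 0.0 km
  JRSC: calculated 155.7 vs reported 190.8 → residual 35.1 km
  RID: calculated 116.1 vs reported 116.1 → residual 0.0 km
OCWA, PAS, RID are mutually consistent (residuals ≈ 0); JRSC is off by 35.1 km.

JRSC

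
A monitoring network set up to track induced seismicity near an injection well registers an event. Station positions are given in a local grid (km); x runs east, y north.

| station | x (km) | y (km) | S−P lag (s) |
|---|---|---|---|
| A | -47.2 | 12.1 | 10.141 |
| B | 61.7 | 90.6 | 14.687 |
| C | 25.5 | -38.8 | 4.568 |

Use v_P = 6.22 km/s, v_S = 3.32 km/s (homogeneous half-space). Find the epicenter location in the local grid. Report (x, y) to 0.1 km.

x ≈ 22.6 km, y ≈ -6.4 km

Distance from S−P lag: d = Δt · v_P v_S / (v_P − v_S) = Δt · (6.22·3.32)/(6.22−3.32) ≈ 7.1208·Δt.
So d_A = 72.21, d_B = 104.58, d_C = 32.53 km.
Circle about each station: (x + 47.2)² + (y − 12.1)² = 72.21²; (x − 61.7)² + (y − 90.6)² = 104.58²; (x − 25.5)² + (y + 38.8)² = 32.53².
Subtracting pairs of circle equations eliminates x²+y² and gives linear equations (the radical axes):
217.8 x + 157.0 y = 3918.31
145.4 x − 101.8 y = 3937.52
Solving the 2×2 system: x ≈ 22.6, y ≈ -6.4 km.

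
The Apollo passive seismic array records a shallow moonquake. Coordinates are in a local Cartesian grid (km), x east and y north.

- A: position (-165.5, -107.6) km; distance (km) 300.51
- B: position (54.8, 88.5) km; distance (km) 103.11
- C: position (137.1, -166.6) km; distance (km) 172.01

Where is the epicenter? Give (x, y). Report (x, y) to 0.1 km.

Circle about each station: (x + 165.5)² + (y + 107.6)² = 300.51²; (x − 54.8)² + (y − 88.5)² = 103.11²; (x − 137.1)² + (y + 166.6)² = 172.01².
Subtracting the A equation from the B and C equations removes the quadratic terms:
440.6 x + 392.2 y = 51541.87
605.2 x − 118.0 y = 68302.78
Solving the 2×2 system: x ≈ 113.6, y ≈ 3.8 km.

113.6 km east, 3.8 km north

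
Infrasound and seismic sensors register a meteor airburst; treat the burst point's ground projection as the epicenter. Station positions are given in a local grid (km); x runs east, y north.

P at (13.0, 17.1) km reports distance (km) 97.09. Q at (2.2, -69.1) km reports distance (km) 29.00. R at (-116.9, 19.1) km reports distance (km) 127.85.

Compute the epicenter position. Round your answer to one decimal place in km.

x ≈ -26.7 km, y ≈ -71.5 km

Circle about each station: (x − 13.0)² + (y − 17.1)² = 97.09²; (x − 2.2)² + (y + 69.1)² = 29.00²; (x + 116.9)² + (y − 19.1)² = 127.85².
Subtracting the P equation from the Q and R equations removes the quadratic terms:
-21.6 x − 172.4 y = 12903.71
-259.8 x + 4.0 y = 6649.86
Solving the 2×2 system: x ≈ -26.7, y ≈ -71.5 km.
Check against P (with the unrounded x, y): √((x − 13.0)²+(y − 17.1)²) = 97.09 ≈ 97.09 km. ✓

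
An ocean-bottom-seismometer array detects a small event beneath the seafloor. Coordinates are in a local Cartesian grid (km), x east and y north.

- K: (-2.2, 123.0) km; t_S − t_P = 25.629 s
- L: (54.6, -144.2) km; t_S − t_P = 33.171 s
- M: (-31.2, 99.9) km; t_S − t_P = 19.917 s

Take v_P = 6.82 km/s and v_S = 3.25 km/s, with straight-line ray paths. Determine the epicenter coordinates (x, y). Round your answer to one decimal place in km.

Distance from S−P lag: d = Δt · v_P v_S / (v_P − v_S) = Δt · (6.82·3.25)/(6.82−3.25) ≈ 6.2087·Δt.
So d_K = 159.12, d_L = 205.95, d_M = 123.66 km.
Circle about each station: (x + 2.2)² + (y − 123.0)² = 159.12²; (x − 54.6)² + (y + 144.2)² = 205.95²; (x + 31.2)² + (y − 99.9)² = 123.66².
Subtracting the K equation from the L and M equations removes the quadratic terms:
113.6 x − 534.4 y = -8455.27
-58.0 x − 46.2 y = 5846.99
Solving the 2×2 system: x ≈ -97.0, y ≈ -4.8 km.

(-97.0, -4.8)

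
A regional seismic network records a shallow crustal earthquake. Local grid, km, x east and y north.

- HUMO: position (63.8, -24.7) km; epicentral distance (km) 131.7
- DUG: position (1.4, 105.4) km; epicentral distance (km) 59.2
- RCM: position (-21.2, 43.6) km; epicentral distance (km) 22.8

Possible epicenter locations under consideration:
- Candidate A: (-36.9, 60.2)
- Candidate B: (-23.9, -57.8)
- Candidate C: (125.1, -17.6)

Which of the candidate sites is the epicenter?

For each candidate, compare |candidate − station| to the reported distance:
Candidate A: residuals HUMO 0.0, DUG 0.0, RCM 0.0 → max 0.0 km
Candidate B: residuals HUMO 38.0, DUG 105.9, RCM 78.6 → max 105.9 km
Candidate C: residuals HUMO 70.0, DUG 115.2, RCM 135.8 → max 135.8 km
Only Candidate A has all residuals ≈ 0.

Candidate A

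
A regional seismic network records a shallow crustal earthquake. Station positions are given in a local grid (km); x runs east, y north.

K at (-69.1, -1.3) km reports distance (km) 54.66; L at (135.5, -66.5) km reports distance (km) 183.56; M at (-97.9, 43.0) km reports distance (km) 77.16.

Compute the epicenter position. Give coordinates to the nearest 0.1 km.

(-22.4, 27.1)

Circle about each station: (x + 69.1)² + (y + 1.3)² = 54.66²; (x − 135.5)² + (y + 66.5)² = 183.56²; (x + 97.9)² + (y − 43.0)² = 77.16².
Subtracting the K equation from the L and M equations removes the quadratic terms:
409.2 x − 130.4 y = -12700.56
-57.6 x + 88.6 y = 3690.96
Solving the 2×2 system: x ≈ -22.4, y ≈ 27.1 km.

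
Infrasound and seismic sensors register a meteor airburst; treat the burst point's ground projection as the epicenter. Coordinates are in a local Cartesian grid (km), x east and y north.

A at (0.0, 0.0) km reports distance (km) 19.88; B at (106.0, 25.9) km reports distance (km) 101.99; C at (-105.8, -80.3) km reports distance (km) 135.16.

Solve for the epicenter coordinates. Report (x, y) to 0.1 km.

(12.7, -15.3)

Circle about each station: x² + y² = 19.88²; (x − 106.0)² + (y − 25.9)² = 101.99²; (x + 105.8)² + (y + 80.3)² = 135.16².
Subtracting the A equation from the B and C equations removes the quadratic terms:
212.0 x + 51.8 y = 1900.06
-211.6 x − 160.6 y = -231.28
Solving the 2×2 system: x ≈ 12.7, y ≈ -15.3 km.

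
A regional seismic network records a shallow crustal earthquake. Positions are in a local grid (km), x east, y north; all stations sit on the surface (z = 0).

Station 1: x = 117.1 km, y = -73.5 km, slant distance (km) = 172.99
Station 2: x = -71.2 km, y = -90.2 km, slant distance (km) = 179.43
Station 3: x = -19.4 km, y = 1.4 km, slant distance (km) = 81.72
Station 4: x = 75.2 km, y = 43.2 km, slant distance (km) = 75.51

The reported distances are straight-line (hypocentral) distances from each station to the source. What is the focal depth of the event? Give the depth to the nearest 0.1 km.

z ≈ 44.3 km

Each station gives a sphere (x−x_i)² + (y−y_i)² + z² = d_i² (stations at z=0).
Subtracting the Station 1 sphere from Station 2 and Station 3: z² cancels, leaving linear equations in x and y:
-376.6 x − 33.4 y = -8178.76
-273.0 x + 149.8 y = 4511.04
Solving: x ≈ 16.397, y ≈ 59.995 km (keep extra digits for the depth step; rounded: 16.4, 60.0).
Then from the Station 1 sphere: z² = 172.99² − (x − 117.1)² − (y + 73.5)² with x = 16.397, y = 59.995, so z ≈ 44.312 ≈ 44.3 km.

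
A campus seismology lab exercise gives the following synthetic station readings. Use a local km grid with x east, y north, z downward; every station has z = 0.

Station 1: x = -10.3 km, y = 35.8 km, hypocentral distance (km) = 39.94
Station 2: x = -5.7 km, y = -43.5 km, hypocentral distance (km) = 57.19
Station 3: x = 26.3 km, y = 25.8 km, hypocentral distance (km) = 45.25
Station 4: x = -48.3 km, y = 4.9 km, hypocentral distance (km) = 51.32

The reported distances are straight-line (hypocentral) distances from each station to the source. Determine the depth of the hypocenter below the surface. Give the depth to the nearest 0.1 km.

Each station gives a sphere (x−x_i)² + (y−y_i)² + z² = d_i² (stations at z=0).
Subtracting the Station 1 sphere from Station 2 and Station 3: z² cancels, leaving linear equations in x and y:
9.2 x − 158.6 y = -1138.48
73.2 x − 20.0 y = -482.76
Solving: x ≈ -4.708, y ≈ 6.905 km (keep extra digits for the depth step; rounded: -4.7, 6.9).
Then from the Station 1 sphere: z² = 39.94² − (x + 10.3)² − (y − 35.8)² with x = -4.708, y = 6.905, so z ≈ 27.000 ≈ 27.0 km.

depth ≈ 27.0 km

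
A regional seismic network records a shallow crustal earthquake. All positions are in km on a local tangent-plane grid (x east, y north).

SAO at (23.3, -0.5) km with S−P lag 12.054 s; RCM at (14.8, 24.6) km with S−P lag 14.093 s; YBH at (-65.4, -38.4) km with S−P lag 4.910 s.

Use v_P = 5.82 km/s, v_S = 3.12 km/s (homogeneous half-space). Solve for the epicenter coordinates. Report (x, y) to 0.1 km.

-36.8 km east, -54.9 km north

Distance from S−P lag: d = Δt · v_P v_S / (v_P − v_S) = Δt · (5.82·3.12)/(5.82−3.12) ≈ 6.7253·Δt.
So d_SAO = 81.07, d_RCM = 94.78, d_YBH = 33.02 km.
Circle about each station: (x − 23.3)² + (y + 0.5)² = 81.07²; (x − 14.8)² + (y − 24.6)² = 94.78²; (x + 65.4)² + (y + 38.4)² = 33.02².
Subtracting pairs of circle equations eliminates x²+y² and gives linear equations (the radical axes):
-17.0 x + 50.2 y = -2129.84
-177.4 x − 75.8 y = 10690.60
Solving the 2×2 system: x ≈ -36.8, y ≈ -54.9 km.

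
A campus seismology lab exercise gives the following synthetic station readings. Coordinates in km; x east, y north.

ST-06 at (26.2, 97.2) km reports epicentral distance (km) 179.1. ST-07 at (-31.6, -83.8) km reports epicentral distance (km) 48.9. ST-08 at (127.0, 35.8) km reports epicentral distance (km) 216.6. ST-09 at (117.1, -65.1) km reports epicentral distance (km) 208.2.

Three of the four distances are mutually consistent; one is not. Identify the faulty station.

ST-09

Solve using three stations at a time. Using ST-06, ST-07, ST-08 (subtract circle equations pairwise → linear system) gives (x, y) ≈ (-70.2, -53.7).
Distances from that point to each station vs reported:
  ST-06: calculated 179.1 vs reported 179.1 → residual 0.0 km
  ST-07: calculated 49.0 vs reported 48.9 → residual 0.1 km
  ST-08: calculated 216.6 vs reported 216.6 → residual 0.0 km
  ST-09: calculated 187.7 vs reported 208.2 → residual 20.5 km
ST-06, ST-07, ST-08 are mutually consistent (residuals ≈ 0); ST-09 is off by 20.5 km.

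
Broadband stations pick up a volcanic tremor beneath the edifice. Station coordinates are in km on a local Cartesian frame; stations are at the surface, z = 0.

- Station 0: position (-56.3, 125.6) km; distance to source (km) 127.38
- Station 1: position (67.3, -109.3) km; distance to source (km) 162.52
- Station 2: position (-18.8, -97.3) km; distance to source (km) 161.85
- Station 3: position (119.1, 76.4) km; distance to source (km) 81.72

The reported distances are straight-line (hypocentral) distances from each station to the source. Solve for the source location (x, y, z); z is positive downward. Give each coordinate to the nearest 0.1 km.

(44.4, 50.3, 20.4)

Each station gives a sphere (x−x_i)² + (y−y_i)² + z² = d_i² (stations at z=0).
Subtracting the Station 0 sphere from Station 1 and Station 2: z² cancels, leaving linear equations in x and y:
247.2 x − 469.8 y = -12656.36
75.0 x − 445.8 y = -19094.08
Solving: x ≈ 44.396, y ≈ 50.300 km (keep extra digits for the depth step; rounded: 44.4, 50.3).
Then from the Station 0 sphere: z² = 127.38² − (x + 56.3)² − (y − 125.6)² with x = 44.396, y = 50.300, so z ≈ 20.393 ≈ 20.4 km.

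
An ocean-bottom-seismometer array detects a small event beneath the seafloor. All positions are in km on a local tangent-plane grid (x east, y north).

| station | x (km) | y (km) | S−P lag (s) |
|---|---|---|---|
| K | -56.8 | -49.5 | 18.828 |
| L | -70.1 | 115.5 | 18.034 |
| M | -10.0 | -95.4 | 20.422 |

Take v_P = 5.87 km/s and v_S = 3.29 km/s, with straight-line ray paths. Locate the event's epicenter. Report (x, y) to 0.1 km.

Distance from S−P lag: d = Δt · v_P v_S / (v_P − v_S) = Δt · (5.87·3.29)/(5.87−3.29) ≈ 7.4854·Δt.
So d_K = 140.93, d_L = 134.99, d_M = 152.87 km.
Circle about each station: (x + 56.8)² + (y + 49.5)² = 140.93²; (x + 70.1)² + (y − 115.5)² = 134.99²; (x + 10.0)² + (y + 95.4)² = 152.87².
Subtracting the K equation from the L and M equations removes the quadratic terms:
-26.6 x + 330.0 y = 14216.73
93.6 x − 91.8 y = 16.70
Solving the 2×2 system: x ≈ 46.1, y ≈ 46.8 km.
Check against K (with the unrounded x, y): √((x + 56.8)²+(y + 49.5)²) = 140.91 ≈ 140.93 km. ✓

x ≈ 46.1 km, y ≈ 46.8 km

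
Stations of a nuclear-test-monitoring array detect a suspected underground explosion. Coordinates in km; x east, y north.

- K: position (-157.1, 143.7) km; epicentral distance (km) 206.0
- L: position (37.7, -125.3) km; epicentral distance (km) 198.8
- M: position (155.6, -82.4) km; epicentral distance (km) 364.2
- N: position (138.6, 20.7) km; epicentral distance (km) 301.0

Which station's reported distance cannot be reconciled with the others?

Solve using three stations at a time. Using K, L, N (subtract circle equations pairwise → linear system) gives (x, y) ≈ (-150.7, -62.1).
Distances from that point to each station vs reported:
  K: calculated 205.9 vs reported 206.0 → residual 0.1 km
  L: calculated 198.7 vs reported 198.8 → residual 0.1 km
  M: calculated 307.0 vs reported 364.2 → residual 57.2 km
  N: calculated 301.0 vs reported 301.0 → residual 0.0 km
K, L, N are mutually consistent (residuals ≈ 0); M is off by 57.2 km.

M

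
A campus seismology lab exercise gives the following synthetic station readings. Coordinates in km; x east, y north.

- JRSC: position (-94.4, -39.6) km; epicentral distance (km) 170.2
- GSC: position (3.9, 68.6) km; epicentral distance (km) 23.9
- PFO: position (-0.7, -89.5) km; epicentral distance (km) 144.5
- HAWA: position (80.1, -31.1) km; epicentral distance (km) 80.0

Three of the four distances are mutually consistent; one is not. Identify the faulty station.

Solve using three stations at a time. Using JRSC, PFO, HAWA (subtract circle equations pairwise → linear system) gives (x, y) ≈ (53.6, 44.4).
Distances from that point to each station vs reported:
  JRSC: calculated 170.2 vs reported 170.2 → residual 0.0 km
  GSC: calculated 55.3 vs reported 23.9 → residual 31.4 km
  PFO: calculated 144.5 vs reported 144.5 → residual 0.0 km
  HAWA: calculated 80.0 vs reported 80.0 → residual 0.0 km
JRSC, PFO, HAWA are mutually consistent (residuals ≈ 0); GSC is off by 31.4 km.

GSC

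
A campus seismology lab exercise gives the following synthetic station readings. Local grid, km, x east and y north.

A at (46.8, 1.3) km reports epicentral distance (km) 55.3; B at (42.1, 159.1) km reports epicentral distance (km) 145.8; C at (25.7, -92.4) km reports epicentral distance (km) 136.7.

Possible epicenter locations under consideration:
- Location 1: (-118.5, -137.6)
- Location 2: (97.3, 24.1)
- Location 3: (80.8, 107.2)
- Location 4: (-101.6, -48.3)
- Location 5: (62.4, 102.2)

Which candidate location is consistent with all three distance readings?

For each candidate, compare |candidate − station| to the reported distance:
Location 1: residuals A 160.6, B 191.6, C 14.4 → max 191.6 km
Location 2: residuals A 0.1, B 0.0, C 0.0 → max 0.1 km
Location 3: residuals A 55.9, B 81.1, C 70.4 → max 81.1 km
Location 4: residuals A 101.2, B 106.5, C 2.0 → max 106.5 km
Location 5: residuals A 46.8, B 85.4, C 61.3 → max 85.4 km
Only Location 2 has all residuals ≈ 0.

Location 2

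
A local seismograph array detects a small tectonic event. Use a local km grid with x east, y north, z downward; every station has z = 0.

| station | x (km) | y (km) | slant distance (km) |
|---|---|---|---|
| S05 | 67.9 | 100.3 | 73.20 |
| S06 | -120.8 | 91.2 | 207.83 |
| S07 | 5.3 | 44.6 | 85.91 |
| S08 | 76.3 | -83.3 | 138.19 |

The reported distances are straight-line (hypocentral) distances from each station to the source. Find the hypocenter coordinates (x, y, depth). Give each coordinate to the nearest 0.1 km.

Each station gives a sphere (x−x_i)² + (y−y_i)² + z² = d_i² (stations at z=0).
Subtracting the S05 sphere from S06 and S07: z² cancels, leaving linear equations in x and y:
-377.4 x − 18.2 y = -29595.49
-125.2 x − 111.4 y = -14675.54
Solving: x ≈ 76.196, y ≈ 46.102 km (keep extra digits for the depth step; rounded: 76.2, 46.1).
Then from the S05 sphere: z² = 73.20² − (x − 67.9)² − (y − 100.3)² with x = 76.196, y = 46.102, so z ≈ 48.497 ≈ 48.5 km.
Check against S08 (with the unrounded solution): distance 138.19 ≈ 138.19 km. ✓

x ≈ 76.2 km, y ≈ 46.1 km, depth ≈ 48.5 km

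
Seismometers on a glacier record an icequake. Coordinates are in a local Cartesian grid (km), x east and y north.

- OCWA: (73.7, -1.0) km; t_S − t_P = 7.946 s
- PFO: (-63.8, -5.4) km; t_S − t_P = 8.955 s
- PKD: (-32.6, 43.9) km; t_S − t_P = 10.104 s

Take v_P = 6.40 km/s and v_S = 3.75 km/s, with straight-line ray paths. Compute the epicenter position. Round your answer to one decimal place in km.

Distance from S−P lag: d = Δt · v_P v_S / (v_P − v_S) = Δt · (6.40·3.75)/(6.40−3.75) ≈ 9.0566·Δt.
So d_OCWA = 71.96, d_PFO = 81.10, d_PKD = 91.51 km.
Circle about each station: (x − 73.7)² + (y + 1.0)² = 71.96²; (x + 63.8)² + (y + 5.4)² = 81.10²; (x + 32.6)² + (y − 43.9)² = 91.51².
Subtracting the OCWA equation from the PFO and PKD equations removes the quadratic terms:
-275.0 x − 8.8 y = -2732.06
-212.6 x + 89.8 y = -5638.56
Solving the 2×2 system: x ≈ 11.1, y ≈ -36.5 km.

x ≈ 11.1 km, y ≈ -36.5 km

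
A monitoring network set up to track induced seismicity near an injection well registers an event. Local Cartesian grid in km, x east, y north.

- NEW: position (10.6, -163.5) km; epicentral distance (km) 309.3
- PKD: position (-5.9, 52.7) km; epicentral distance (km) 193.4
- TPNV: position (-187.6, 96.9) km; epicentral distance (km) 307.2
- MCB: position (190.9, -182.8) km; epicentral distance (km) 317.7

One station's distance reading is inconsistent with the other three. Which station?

PKD

Solve using three stations at a time. Using NEW, TPNV, MCB (subtract circle equations pairwise → linear system) gives (x, y) ≈ (118.2, 126.5).
Distances from that point to each station vs reported:
  NEW: calculated 309.4 vs reported 309.3 → residual 0.1 km
  PKD: calculated 144.4 vs reported 193.4 → residual 49.0 km
  TPNV: calculated 307.3 vs reported 307.2 → residual 0.1 km
  MCB: calculated 317.8 vs reported 317.7 → residual 0.1 km
NEW, TPNV, MCB are mutually consistent (residuals ≈ 0); PKD is off by 49.0 km.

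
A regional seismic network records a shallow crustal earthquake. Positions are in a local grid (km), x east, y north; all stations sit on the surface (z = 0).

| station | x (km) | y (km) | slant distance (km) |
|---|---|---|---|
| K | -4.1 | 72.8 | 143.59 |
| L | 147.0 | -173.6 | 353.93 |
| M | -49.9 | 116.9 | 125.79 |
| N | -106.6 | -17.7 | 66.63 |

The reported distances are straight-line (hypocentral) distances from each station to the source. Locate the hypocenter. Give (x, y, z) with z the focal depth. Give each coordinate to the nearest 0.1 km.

Each station gives a sphere (x−x_i)² + (y−y_i)² + z² = d_i² (stations at z=0).
Subtracting the K sphere from L and M: z² cancels, leaving linear equations in x and y:
302.2 x − 492.8 y = -58219.05
-91.6 x + 88.2 y = 15633.93
Solving: x ≈ -138.993, y ≈ 32.905 km (keep extra digits for the depth step; rounded: -139.0, 32.9).
Then from the K sphere: z² = 143.59² − (x + 4.1)² − (y − 72.8)² with x = -138.993, y = 32.905, so z ≈ 28.816 ≈ 28.8 km.

x ≈ -139.0 km, y ≈ 32.9 km, depth ≈ 28.8 km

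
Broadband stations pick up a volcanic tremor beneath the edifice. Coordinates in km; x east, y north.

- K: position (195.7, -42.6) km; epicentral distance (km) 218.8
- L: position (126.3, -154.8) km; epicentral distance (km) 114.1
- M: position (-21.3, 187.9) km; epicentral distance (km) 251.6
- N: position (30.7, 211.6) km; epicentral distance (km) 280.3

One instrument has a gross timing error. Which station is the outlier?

L

Solve using three stations at a time. Using K, M, N (subtract circle equations pairwise → linear system) gives (x, y) ≈ (-22.0, -63.7).
Distances from that point to each station vs reported:
  K: calculated 218.7 vs reported 218.8 → residual 0.1 km
  L: calculated 174.1 vs reported 114.1 → residual 60.0 km
  M: calculated 251.6 vs reported 251.6 → residual 0.0 km
  N: calculated 280.3 vs reported 280.3 → residual 0.0 km
K, M, N are mutually consistent (residuals ≈ 0); L is off by 60.0 km.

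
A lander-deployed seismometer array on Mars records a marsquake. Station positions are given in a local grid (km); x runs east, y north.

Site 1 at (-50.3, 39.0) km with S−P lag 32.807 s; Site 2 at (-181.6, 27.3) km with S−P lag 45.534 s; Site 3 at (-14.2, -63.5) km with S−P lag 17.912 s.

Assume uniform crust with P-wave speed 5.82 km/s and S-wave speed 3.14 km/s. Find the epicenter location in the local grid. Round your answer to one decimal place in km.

Distance from S−P lag: d = Δt · v_P v_S / (v_P − v_S) = Δt · (5.82·3.14)/(5.82−3.14) ≈ 6.8190·Δt.
So d_Site 1 = 223.71, d_Site 2 = 310.49, d_Site 3 = 122.14 km.
Circle about each station: (x + 50.3)² + (y − 39.0)² = 223.71²; (x + 181.6)² + (y − 27.3)² = 310.49²; (x + 14.2)² + (y + 63.5)² = 122.14².
Subtracting pairs of circle equations eliminates x²+y² and gives linear equations (the radical axes):
-262.6 x − 23.4 y = -16685.12
72.2 x − 205.0 y = 35310.78
Solving the 2×2 system: x ≈ 76.5, y ≈ -145.3 km.

(76.5, -145.3)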